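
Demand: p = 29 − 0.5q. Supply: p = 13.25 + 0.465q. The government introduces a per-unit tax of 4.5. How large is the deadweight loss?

Competitive equilibrium: 29 − 0.5q = 13.25 + 0.465q → q* = 16.3212, p* = 20.8394.
With the tax, the buyer price exceeds the seller price by 4.5: (29 − 0.5q) − (13.25 + 0.465q) = 4.5 → q' = 11.658.
Δq = 16.3212 − 11.658 = 4.6632; the wedge equals the tax, 4.5.
The triangle = ½ × 4.6632 × 4.5 = 10.49.

10.49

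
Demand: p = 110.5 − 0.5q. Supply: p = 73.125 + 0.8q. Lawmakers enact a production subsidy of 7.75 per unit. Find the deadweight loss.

23.10

Competitive equilibrium: 110.5 − 0.5q = 73.125 + 0.8q → q* = 28.75, p* = 96.125.
The subsidy lowers effective supply by 7.75: p = 65.375 + 0.8q.
New quantity: 110.5 − 0.5q = 65.375 + 0.8q → q' = 34.7115.
Overproduction Δq = 34.7115 − 28.75 = 5.9615; wedge = subsidy = 7.75.
DWL = ½ × 5.9615 × 7.75 = 23.10.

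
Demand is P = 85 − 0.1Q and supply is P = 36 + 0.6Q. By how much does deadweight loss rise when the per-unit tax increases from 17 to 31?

Competitive equilibrium: 85 − 0.1Q = 36 + 0.6Q → Q* = 70, P* = 78.
For a per-unit tax t: ΔQ = t/0.7, so DWL = ½·t·(t/0.7) = t²/1.4.
At t = 17: DWL = 206.429. At t = 31: DWL = 686.429.
Increase = 686.429 − 206.429 = 480.

480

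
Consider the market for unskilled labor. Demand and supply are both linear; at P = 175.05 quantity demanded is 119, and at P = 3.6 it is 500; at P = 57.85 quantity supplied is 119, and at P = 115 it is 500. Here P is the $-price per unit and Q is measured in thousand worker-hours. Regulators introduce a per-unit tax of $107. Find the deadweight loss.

$9540.83 thousand

Demand slope = (3.6 − 175.05)/(500 − 119) = −0.45, so P = 228.6 − 0.45Q.
Supply slope = (115 − 57.85)/(500 − 119) = 0.15, so P = 40 + 0.15Q.
Competitive equilibrium: 228.6 − 0.45Q = 40 + 0.15Q → Q* = 314.3333, P* = 87.15.
With the tax, the buyer price exceeds the seller price by 107: (228.6 − 0.45Q) − (40 + 0.15Q) = 107 → Q' = 136.
ΔQ = 314.3333 − 136 = 178.3333; the wedge equals the tax, 107.
The triangle = ½ × 178.3333 × 107 = $9540.83 thousand.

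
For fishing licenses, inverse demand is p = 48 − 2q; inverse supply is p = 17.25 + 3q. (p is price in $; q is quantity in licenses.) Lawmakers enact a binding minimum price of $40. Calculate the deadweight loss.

Competitive equilibrium: 48 − 2q = 17.25 + 3q → q* = 6.15, p* = 35.7.
At the floor p = 40, quantity demanded = (48 − 40)/2 = 4.
Sellers' marginal cost at q' = 4: 17.25 + 3·4 = 29.25.
Δq = 6.15 − 4 = 2.15; wedge = 40 − 29.25 = 10.75.
The triangle = ½ × 2.15 × 10.75 = $11.56.

$11.56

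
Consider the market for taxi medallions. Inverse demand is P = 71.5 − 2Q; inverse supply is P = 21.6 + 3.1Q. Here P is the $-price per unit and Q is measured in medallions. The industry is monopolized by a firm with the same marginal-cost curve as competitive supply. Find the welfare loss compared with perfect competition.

$19.37

Competitive equilibrium: 71.5 − 2Q = 21.6 + 3.1Q → Q* = 9.7843, P* = 51.9314.
Marginal revenue: MR = 71.5 − 4Q. Set MR = MC: 71.5 − 4Q = 21.6 + 3.1Q → Q_m = 7.0282.
Price P_m = 71.5 − 2·7.0282 = 57.4436; MC(Q_m) = 21.6 + 3.1·7.0282 = 43.3874.
Competitive Q* = 9.7843, so ΔQ = 2.7561; wedge = 57.4436 − 43.3874 = 14.0562.
The triangle = ½ × 2.7561 × 14.0562 = $19.37.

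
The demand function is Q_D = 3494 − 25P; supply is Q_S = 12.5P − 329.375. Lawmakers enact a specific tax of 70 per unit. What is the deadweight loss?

20416.67

In inverse form: demand P = 139.76 − 0.04Q, supply P = 26.35 + 0.08Q.
Competitive equilibrium: 139.76 − 0.04Q = 26.35 + 0.08Q → Q* = 945.0833, P* = 101.9567.
With the tax, the buyer price exceeds the seller price by 70: (139.76 − 0.04Q) − (26.35 + 0.08Q) = 70 → Q' = 361.75.
ΔQ = 945.0833 − 361.75 = 583.3333; the wedge equals the tax, 70.
Welfare loss = ½ × 583.3333 × 70 = 20416.67.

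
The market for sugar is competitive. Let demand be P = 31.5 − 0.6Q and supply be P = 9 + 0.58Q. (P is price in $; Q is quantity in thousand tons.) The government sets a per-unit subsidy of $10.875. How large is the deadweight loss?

$50.11 thousand

Competitive equilibrium: 31.5 − 0.6Q = 9 + 0.58Q → Q* = 19.0678, P* = 20.0593.
The subsidy lowers effective supply by 10.875: P = 0.58Q − 1.875.
New quantity: 31.5 − 0.6Q = 0.58Q − 1.875 → Q' = 28.2839.
Overproduction ΔQ = 28.2839 − 19.0678 = 9.2161; wedge = subsidy = 10.875.
DWL = ½ × 9.2161 × 10.875 = $50.11 thousand.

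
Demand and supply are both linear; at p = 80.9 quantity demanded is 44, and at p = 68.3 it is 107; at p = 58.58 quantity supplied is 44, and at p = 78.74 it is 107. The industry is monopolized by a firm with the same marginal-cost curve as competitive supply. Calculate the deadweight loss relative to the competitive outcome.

Demand slope = (68.3 − 80.9)/(107 − 44) = −0.2, so p = 89.7 − 0.2q.
Supply slope = (78.74 − 58.58)/(107 − 44) = 0.32, so p = 44.5 + 0.32q.
Competitive equilibrium: 89.7 − 0.2q = 44.5 + 0.32q → q* = 86.9231, p* = 72.3154.
Marginal revenue: MR = 89.7 − 0.4q. Set MR = MC: 89.7 − 0.4q = 44.5 + 0.32q → q_m = 62.7778.
Price p_m = 89.7 − 0.2·62.7778 = 77.1444; MC(q_m) = 44.5 + 0.32·62.7778 = 64.5889.
Competitive q* = 86.9231, so Δq = 24.1453; wedge = 77.1444 − 64.5889 = 12.5555.
Deadweight loss = ½ × 24.1453 × 12.5555 = 151.58.

151.58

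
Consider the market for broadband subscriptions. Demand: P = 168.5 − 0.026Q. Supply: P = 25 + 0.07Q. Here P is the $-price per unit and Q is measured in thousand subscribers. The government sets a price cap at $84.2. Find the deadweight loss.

$20222.47 thousand

Competitive equilibrium: 168.5 − 0.026Q = 25 + 0.07Q → Q* = 1494.79167, P* = 129.63542.
At the ceiling P = 84.2, quantity supplied = (84.2 − 25)/0.07 = 845.71429.
Willingness to pay at Q' = 845.71429: 168.5 − 0.026·845.71429 = 146.51143.
ΔQ = 1494.79167 − 845.71429 = 649.07738; wedge = 146.51143 − 84.2 = 62.31143.
DWL = ½ × 649.07738 × 62.31143 = $20222.47 thousand.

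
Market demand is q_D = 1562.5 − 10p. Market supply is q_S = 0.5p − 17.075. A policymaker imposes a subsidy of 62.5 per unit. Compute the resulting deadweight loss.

930.06

In inverse form: demand p = 156.25 − 0.1q, supply p = 34.15 + 2q.
Competitive equilibrium: 156.25 − 0.1q = 34.15 + 2q → q* = 58.1429, p* = 150.4357.
The subsidy lowers effective supply by 62.5: p = 2q − 28.35.
New quantity: 156.25 − 0.1q = 2q − 28.35 → q' = 87.9048.
Overproduction Δq = 87.9048 − 58.1429 = 29.7619; wedge = subsidy = 62.5.
Welfare loss = ½ × 29.7619 × 62.5 = 930.06.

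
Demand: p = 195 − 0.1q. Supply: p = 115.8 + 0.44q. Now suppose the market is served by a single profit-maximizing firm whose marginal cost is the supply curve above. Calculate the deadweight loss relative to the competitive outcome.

141.80

Competitive equilibrium: 195 − 0.1q = 115.8 + 0.44q → q* = 146.6667, p* = 180.3333.
Marginal revenue: MR = 195 − 0.2q. Set MR = MC: 195 − 0.2q = 115.8 + 0.44q → q_m = 123.75.
Price p_m = 195 − 0.1·123.75 = 182.625; MC(q_m) = 115.8 + 0.44·123.75 = 170.25.
Competitive q* = 146.6667, so Δq = 22.9167; wedge = 182.625 − 170.25 = 12.375.
Welfare loss = ½ × 22.9167 × 12.375 = 141.80.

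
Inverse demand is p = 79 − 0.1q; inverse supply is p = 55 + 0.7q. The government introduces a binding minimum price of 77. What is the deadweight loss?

Competitive equilibrium: 79 − 0.1q = 55 + 0.7q → q* = 30, p* = 76.
At the floor p = 77, quantity demanded = (79 − 77)/0.1 = 20.
Sellers' marginal cost at q' = 20: 55 + 0.7·20 = 69.
Δq = 30 − 20 = 10; wedge = 77 − 69 = 8.
Welfare loss = ½ × 10 × 8 = 40.

40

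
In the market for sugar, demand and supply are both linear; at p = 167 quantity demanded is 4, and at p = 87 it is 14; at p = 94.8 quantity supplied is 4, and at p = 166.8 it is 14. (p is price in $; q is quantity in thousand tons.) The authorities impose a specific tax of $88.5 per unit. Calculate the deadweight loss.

$257.64 thousand

Demand slope = (87 − 167)/(14 − 4) = −8, so p = 199 − 8q.
Supply slope = (166.8 − 94.8)/(14 − 4) = 7.2, so p = 66 + 7.2q.
Competitive equilibrium: 199 − 8q = 66 + 7.2q → q* = 8.75, p* = 129.
With the tax, the buyer price exceeds the seller price by 88.5: (199 − 8q) − (66 + 7.2q) = 88.5 → q' = 2.9276.
Δq = 8.75 − 2.9276 = 5.8224; the wedge equals the tax, 88.5.
DWL = ½ × 5.8224 × 88.5 = $257.64 thousand.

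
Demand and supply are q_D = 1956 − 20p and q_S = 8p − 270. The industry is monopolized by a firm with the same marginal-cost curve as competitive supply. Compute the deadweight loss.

In inverse form: demand p = 97.8 − 0.05q, supply p = 33.75 + 0.125q.
Competitive equilibrium: 97.8 − 0.05q = 33.75 + 0.125q → q* = 366, p* = 79.5.
Marginal revenue: MR = 97.8 − 0.1q. Set MR = MC: 97.8 − 0.1q = 33.75 + 0.125q → q_m = 284.6667.
Price p_m = 97.8 − 0.05·284.6667 = 83.5667; MC(q_m) = 33.75 + 0.125·284.6667 = 69.3333.
Competitive q* = 366, so Δq = 81.3333; wedge = 83.5667 − 69.3333 = 14.2334.
Deadweight loss = ½ × 81.3333 × 14.2334 = 578.82.

578.82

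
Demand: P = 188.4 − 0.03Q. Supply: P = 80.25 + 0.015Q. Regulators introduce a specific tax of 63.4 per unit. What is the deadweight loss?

44661.78

Competitive equilibrium: 188.4 − 0.03Q = 80.25 + 0.015Q → Q* = 2403.3333, P* = 116.3.
With the tax, the buyer price exceeds the seller price by 63.4: (188.4 − 0.03Q) − (80.25 + 0.015Q) = 63.4 → Q' = 994.4444.
ΔQ = 2403.3333 − 994.4444 = 1408.8889; the wedge equals the tax, 63.4.
Welfare loss = ½ × 1408.8889 × 63.4 = 44661.78.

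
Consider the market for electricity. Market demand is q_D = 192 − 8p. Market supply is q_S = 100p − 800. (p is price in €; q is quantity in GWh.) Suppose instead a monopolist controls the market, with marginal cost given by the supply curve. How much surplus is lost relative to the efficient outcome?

In inverse form: demand p = 24 − 0.125q, supply p = 8 + 0.01q.
Competitive equilibrium: 24 − 0.125q = 8 + 0.01q → q* = 118.5185, p* = 9.1852.
Marginal revenue: MR = 24 − 0.25q. Set MR = MC: 24 − 0.25q = 8 + 0.01q → q_m = 61.5385.
Price p_m = 24 − 0.125·61.5385 = 16.3077; MC(q_m) = 8 + 0.01·61.5385 = 8.6154.
Competitive q* = 118.5185, so Δq = 56.98; wedge = 16.3077 − 8.6154 = 7.6923.
DWL = ½ × 56.98 × 7.6923 = €219.15.

€219.15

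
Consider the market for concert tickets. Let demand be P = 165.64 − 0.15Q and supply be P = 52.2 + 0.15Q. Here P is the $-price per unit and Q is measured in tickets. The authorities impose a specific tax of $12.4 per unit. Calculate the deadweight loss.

Competitive equilibrium: 165.64 − 0.15Q = 52.2 + 0.15Q → Q* = 378.1333, P* = 108.92.
With the tax, the buyer price exceeds the seller price by 12.4: (165.64 − 0.15Q) − (52.2 + 0.15Q) = 12.4 → Q' = 336.8.
ΔQ = 378.1333 − 336.8 = 41.3333; the wedge equals the tax, 12.4.
Deadweight loss = ½ × 41.3333 × 12.4 = $256.27.

$256.27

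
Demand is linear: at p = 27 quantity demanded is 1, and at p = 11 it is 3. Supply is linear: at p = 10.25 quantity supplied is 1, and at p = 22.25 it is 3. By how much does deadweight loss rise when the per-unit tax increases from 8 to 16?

Demand slope = (11 − 27)/(3 − 1) = −8, so p = 35 − 8q.
Supply slope = (22.25 − 10.25)/(3 − 1) = 6, so p = 4.25 + 6q.
Competitive equilibrium: 35 − 8q = 4.25 + 6q → q* = 2.1964, p* = 17.4286.
For a per-unit tax t: Δq = t/14, so DWL = ½·t·(t/14) = t²/28.
At t = 8: DWL = 2.286. At t = 16: DWL = 9.143.
Increase = 9.143 − 2.286 = 6.86.

6.86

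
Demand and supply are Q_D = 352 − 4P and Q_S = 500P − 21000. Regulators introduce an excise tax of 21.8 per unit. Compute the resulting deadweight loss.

In inverse form: demand P = 88 − 0.25Q, supply P = 42 + 0.002Q.
Competitive equilibrium: 88 − 0.25Q = 42 + 0.002Q → Q* = 182.5397, P* = 42.3651.
With the tax, the buyer price exceeds the seller price by 21.8: (88 − 0.25Q) − (42 + 0.002Q) = 21.8 → Q' = 96.0317.
ΔQ = 182.5397 − 96.0317 = 86.508; the wedge equals the tax, 21.8.
DWL = ½ × 86.508 × 21.8 = 942.94.

942.94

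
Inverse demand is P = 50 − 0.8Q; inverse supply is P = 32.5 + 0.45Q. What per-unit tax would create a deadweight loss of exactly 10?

5

Competitive equilibrium: 50 − 0.8Q = 32.5 + 0.45Q → Q* = 14, P* = 38.8.
A tax t gives ΔQ = t/1.25 and wedge t, so DWL = t²/2.5.
t²/2.5 = 10 → t² = 25 → t = 5.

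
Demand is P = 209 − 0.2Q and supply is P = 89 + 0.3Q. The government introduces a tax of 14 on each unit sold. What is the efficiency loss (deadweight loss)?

196

Competitive equilibrium: 209 − 0.2Q = 89 + 0.3Q → Q* = 240, P* = 161.
With the tax, the buyer price exceeds the seller price by 14: (209 − 0.2Q) − (89 + 0.3Q) = 14 → Q' = 212.
ΔQ = 240 − 212 = 28; the wedge equals the tax, 14.
Deadweight loss = ½ × 28 × 14 = 196.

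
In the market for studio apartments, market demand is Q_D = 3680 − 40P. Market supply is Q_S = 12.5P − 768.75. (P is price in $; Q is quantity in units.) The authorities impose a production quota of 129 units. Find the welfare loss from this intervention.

In inverse form: demand P = 92 − 0.025Q, supply P = 61.5 + 0.08Q.
Competitive equilibrium: 92 − 0.025Q = 61.5 + 0.08Q → Q* = 290.4762, P* = 84.7381.
At Q = 129: demand price = 92 − 0.025·129 = 88.775; supply price = 61.5 + 0.08·129 = 71.82.
ΔQ = 290.4762 − 129 = 161.4762; wedge = 88.775 − 71.82 = 16.955.
Welfare loss = ½ × 161.4762 × 16.955 = $1368.91.

$1368.91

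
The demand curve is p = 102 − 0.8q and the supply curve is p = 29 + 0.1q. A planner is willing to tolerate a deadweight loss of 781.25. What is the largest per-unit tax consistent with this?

37.5

Competitive equilibrium: 102 − 0.8q = 29 + 0.1q → q* = 81.1111, p* = 37.1111.
A tax t gives Δq = t/0.9 and wedge t, so DWL = t²/1.8.
t²/1.8 = 781.25 → t² = 1406.25 → t = 37.5.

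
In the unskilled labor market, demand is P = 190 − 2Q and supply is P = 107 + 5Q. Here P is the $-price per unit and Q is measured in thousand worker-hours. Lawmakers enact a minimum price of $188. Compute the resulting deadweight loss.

Competitive equilibrium: 190 − 2Q = 107 + 5Q → Q* = 11.8571, P* = 166.2857.
At the floor P = 188, quantity demanded = (190 − 188)/2 = 1.
Sellers' marginal cost at Q' = 1: 107 + 5·1 = 112.
ΔQ = 11.8571 − 1 = 10.8571; wedge = 188 − 112 = 76.
The triangle = ½ × 10.8571 × 76 = $412.57 thousand.

$412.57 thousand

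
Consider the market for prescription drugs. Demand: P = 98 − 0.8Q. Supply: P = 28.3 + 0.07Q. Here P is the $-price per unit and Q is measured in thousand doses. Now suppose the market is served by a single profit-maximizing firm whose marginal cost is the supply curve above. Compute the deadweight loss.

$640.71 thousand

Competitive equilibrium: 98 − 0.8Q = 28.3 + 0.07Q → Q* = 80.1149, P* = 33.908.
Marginal revenue: MR = 98 − 1.6Q. Set MR = MC: 98 − 1.6Q = 28.3 + 0.07Q → Q_m = 41.7365.
Price P_m = 98 − 0.8·41.7365 = 64.6108; MC(Q_m) = 28.3 + 0.07·41.7365 = 31.2216.
Competitive Q* = 80.1149, so ΔQ = 38.3784; wedge = 64.6108 − 31.2216 = 33.3892.
DWL = ½ × 38.3784 × 33.3892 = $640.71 thousand.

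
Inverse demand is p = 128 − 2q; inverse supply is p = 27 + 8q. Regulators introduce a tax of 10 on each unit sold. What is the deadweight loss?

Competitive equilibrium: 128 − 2q = 27 + 8q → q* = 10.1, p* = 107.8.
With the tax, the buyer price exceeds the seller price by 10: (128 − 2q) − (27 + 8q) = 10 → q' = 9.1.
Δq = 10.1 − 9.1 = 1; the wedge equals the tax, 10.
Deadweight loss = ½ × 1 × 10 = 5.

5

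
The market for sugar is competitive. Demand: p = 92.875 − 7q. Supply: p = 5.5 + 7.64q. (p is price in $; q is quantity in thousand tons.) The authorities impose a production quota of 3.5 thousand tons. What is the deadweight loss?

Competitive equilibrium: 92.875 − 7q = 5.5 + 7.64q → q* = 5.9682, p* = 51.0973.
At q = 3.5: demand price = 92.875 − 7·3.5 = 68.375; supply price = 5.5 + 7.64·3.5 = 32.24.
Δq = 5.9682 − 3.5 = 2.4682; wedge = 68.375 − 32.24 = 36.135.
Deadweight loss = ½ × 2.4682 × 36.135 = $44.59 thousand.

$44.59 thousand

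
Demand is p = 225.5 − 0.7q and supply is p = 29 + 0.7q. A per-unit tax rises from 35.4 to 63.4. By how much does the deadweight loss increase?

988

Competitive equilibrium: 225.5 − 0.7q = 29 + 0.7q → q* = 140.3571, p* = 127.25.
For a per-unit tax t: Δq = t/1.4, so DWL = ½·t·(t/1.4) = t²/2.8.
At t = 35.4: DWL = 447.557. At t = 63.4: DWL = 1435.557.
Increase = 1435.557 − 447.557 = 988.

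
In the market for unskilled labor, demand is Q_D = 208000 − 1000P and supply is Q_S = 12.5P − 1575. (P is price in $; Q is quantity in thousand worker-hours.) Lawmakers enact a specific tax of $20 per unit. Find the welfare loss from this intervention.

In inverse form: demand P = 208 − 0.001Q, supply P = 126 + 0.08Q.
Competitive equilibrium: 208 − 0.001Q = 126 + 0.08Q → Q* = 1012.3457, P* = 206.9877.
With the tax, the buyer price exceeds the seller price by 20: (208 − 0.001Q) − (126 + 0.08Q) = 20 → Q' = 765.4321.
ΔQ = 1012.3457 − 765.4321 = 246.9136; the wedge equals the tax, 20.
The triangle = ½ × 246.9136 × 20 = $2469.14 thousand.

$2469.14 thousand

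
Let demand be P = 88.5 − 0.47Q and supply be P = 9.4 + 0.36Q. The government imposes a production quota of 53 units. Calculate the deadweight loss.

742.60

Competitive equilibrium: 88.5 − 0.47Q = 9.4 + 0.36Q → Q* = 95.3012, P* = 43.7084.
At Q = 53: demand price = 88.5 − 0.47·53 = 63.59; supply price = 9.4 + 0.36·53 = 28.48.
ΔQ = 95.3012 − 53 = 42.3012; wedge = 63.59 − 28.48 = 35.11.
DWL = ½ × 42.3012 × 35.11 = 742.60.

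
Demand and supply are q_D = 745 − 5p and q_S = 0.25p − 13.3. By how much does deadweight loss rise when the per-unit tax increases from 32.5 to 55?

In inverse form: demand p = 149 − 0.2q, supply p = 53.2 + 4q.
Competitive equilibrium: 149 − 0.2q = 53.2 + 4q → q* = 22.8095, p* = 144.4381.
For a per-unit tax t: Δq = t/4.2, so DWL = ½·t·(t/4.2) = t²/8.4.
At t = 32.5: DWL = 125.744. At t = 55: DWL = 360.119.
Increase = 360.119 − 125.744 = 234.375.

234.375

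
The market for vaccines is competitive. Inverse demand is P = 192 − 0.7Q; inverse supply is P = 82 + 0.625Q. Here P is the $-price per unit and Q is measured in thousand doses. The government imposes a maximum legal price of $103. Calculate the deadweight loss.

$1617.97 thousand

Competitive equilibrium: 192 − 0.7Q = 82 + 0.625Q → Q* = 83.0189, P* = 133.8868.
At the ceiling P = 103, quantity supplied = (103 − 82)/0.625 = 33.6.
Willingness to pay at Q' = 33.6: 192 − 0.7·33.6 = 168.48.
ΔQ = 83.0189 − 33.6 = 49.4189; wedge = 168.48 − 103 = 65.48.
Deadweight loss = ½ × 49.4189 × 65.48 = $1617.97 thousand.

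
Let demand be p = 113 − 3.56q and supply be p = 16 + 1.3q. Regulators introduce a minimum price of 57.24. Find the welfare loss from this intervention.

44.85

Competitive equilibrium: 113 − 3.56q = 16 + 1.3q → q* = 19.9588, p* = 41.9465.
At the floor p = 57.24, quantity demanded = (113 − 57.24)/3.56 = 15.6629.
Sellers' marginal cost at q' = 15.6629: 16 + 1.3·15.6629 = 36.3618.
Δq = 19.9588 − 15.6629 = 4.2959; wedge = 57.24 − 36.3618 = 20.8782.
DWL = ½ × 4.2959 × 20.8782 = 44.85.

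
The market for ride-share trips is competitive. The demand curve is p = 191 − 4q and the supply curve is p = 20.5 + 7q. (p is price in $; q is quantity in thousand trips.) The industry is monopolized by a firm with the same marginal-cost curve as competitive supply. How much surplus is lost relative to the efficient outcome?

$93.96 thousand

Competitive equilibrium: 191 − 4q = 20.5 + 7q → q* = 15.5, p* = 129.
Marginal revenue: MR = 191 − 8q. Set MR = MC: 191 − 8q = 20.5 + 7q → q_m = 11.3667.
Price p_m = 191 − 4·11.3667 = 145.5332; MC(q_m) = 20.5 + 7·11.3667 = 100.0669.
Competitive q* = 15.5, so Δq = 4.1333; wedge = 145.5332 − 100.0669 = 45.4663.
Welfare loss = ½ × 4.1333 × 45.4663 = $93.96 thousand.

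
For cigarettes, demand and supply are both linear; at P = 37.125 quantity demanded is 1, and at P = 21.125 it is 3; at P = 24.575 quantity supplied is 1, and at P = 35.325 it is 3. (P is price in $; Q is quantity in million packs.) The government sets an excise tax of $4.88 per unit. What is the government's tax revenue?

$7.68 million

Demand slope = (21.125 − 37.125)/(3 − 1) = −8, so P = 45.125 − 8Q.
Supply slope = (35.325 − 24.575)/(3 − 1) = 5.375, so P = 19.2 + 5.375Q.
Competitive equilibrium: 45.125 − 8Q = 19.2 + 5.375Q → Q* = 1.9383, P* = 29.6185.
With the tax, the buyer price exceeds the seller price by 4.88: (45.125 − 8Q) − (19.2 + 5.375Q) = 4.88 → Q' = 1.5735.
Tax revenue = 4.88 × 1.5735 = $7.68 million.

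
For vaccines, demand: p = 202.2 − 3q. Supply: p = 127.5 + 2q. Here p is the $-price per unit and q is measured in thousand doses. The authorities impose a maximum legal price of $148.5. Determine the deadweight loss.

$49.284 thousand

Competitive equilibrium: 202.2 − 3q = 127.5 + 2q → q* = 14.94, p* = 157.38.
At the ceiling p = 148.5, quantity supplied = (148.5 − 127.5)/2 = 10.5.
Willingness to pay at q' = 10.5: 202.2 − 3·10.5 = 170.7.
Δq = 14.94 − 10.5 = 4.44; wedge = 170.7 − 148.5 = 22.2.
Deadweight loss = ½ × 4.44 × 22.2 = $49.284 thousand.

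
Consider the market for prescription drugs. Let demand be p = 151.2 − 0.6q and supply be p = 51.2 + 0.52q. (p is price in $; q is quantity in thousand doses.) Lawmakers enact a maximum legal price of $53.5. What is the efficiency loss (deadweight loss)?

$4032.93 thousand

Competitive equilibrium: 151.2 − 0.6q = 51.2 + 0.52q → q* = 89.2857, p* = 97.6286.
At the ceiling p = 53.5, quantity supplied = (53.5 − 51.2)/0.52 = 4.4231.
Willingness to pay at q' = 4.4231: 151.2 − 0.6·4.4231 = 148.5461.
Δq = 89.2857 − 4.4231 = 84.8626; wedge = 148.5461 − 53.5 = 95.0461.
Welfare loss = ½ × 84.8626 × 95.0461 = $4032.93 thousand.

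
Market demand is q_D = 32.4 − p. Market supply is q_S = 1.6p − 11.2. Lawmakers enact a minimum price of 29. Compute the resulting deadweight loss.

121.54

In inverse form: demand p = 32.4 − q, supply p = 7 + 0.625q.
Competitive equilibrium: 32.4 − q = 7 + 0.625q → q* = 15.6308, p* = 16.7692.
At the floor p = 29, quantity demanded = (32.4 − 29)/1 = 3.4.
Sellers' marginal cost at q' = 3.4: 7 + 0.625·3.4 = 9.125.
Δq = 15.6308 − 3.4 = 12.2308; wedge = 29 − 9.125 = 19.875.
DWL = ½ × 12.2308 × 19.875 = 121.54.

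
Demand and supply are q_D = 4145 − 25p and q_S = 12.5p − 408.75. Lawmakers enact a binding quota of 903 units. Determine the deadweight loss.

2550.28

In inverse form: demand p = 165.8 − 0.04q, supply p = 32.7 + 0.08q.
Competitive equilibrium: 165.8 − 0.04q = 32.7 + 0.08q → q* = 1109.1667, p* = 121.4333.
At q = 903: demand price = 165.8 − 0.04·903 = 129.68; supply price = 32.7 + 0.08·903 = 104.94.
Δq = 1109.1667 − 903 = 206.1667; wedge = 129.68 − 104.94 = 24.74.
Welfare loss = ½ × 206.1667 × 24.74 = 2550.28.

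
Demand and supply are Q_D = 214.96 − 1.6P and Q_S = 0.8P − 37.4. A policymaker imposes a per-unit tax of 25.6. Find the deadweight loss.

In inverse form: demand P = 134.35 − 0.625Q, supply P = 46.75 + 1.25Q.
Competitive equilibrium: 134.35 − 0.625Q = 46.75 + 1.25Q → Q* = 46.72, P* = 105.15.
With the tax, the buyer price exceeds the seller price by 25.6: (134.35 − 0.625Q) − (46.75 + 1.25Q) = 25.6 → Q' = 33.0667.
ΔQ = 46.72 − 33.0667 = 13.6533; the wedge equals the tax, 25.6.
Welfare loss = ½ × 13.6533 × 25.6 = 174.76.

174.76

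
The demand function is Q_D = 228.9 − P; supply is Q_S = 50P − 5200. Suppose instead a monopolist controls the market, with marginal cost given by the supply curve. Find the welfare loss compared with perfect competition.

1874.10

In inverse form: demand P = 228.9 − Q, supply P = 104 + 0.02Q.
Competitive equilibrium: 228.9 − Q = 104 + 0.02Q → Q* = 122.451, P* = 106.449.
Marginal revenue: MR = 228.9 − 2Q. Set MR = MC: 228.9 − 2Q = 104 + 0.02Q → Q_m = 61.8317.
Price P_m = 228.9 − 1·61.8317 = 167.0683; MC(Q_m) = 104 + 0.02·61.8317 = 105.2366.
Competitive Q* = 122.451, so ΔQ = 60.6193; wedge = 167.0683 − 105.2366 = 61.8317.
Welfare loss = ½ × 60.6193 × 61.8317 = 1874.10.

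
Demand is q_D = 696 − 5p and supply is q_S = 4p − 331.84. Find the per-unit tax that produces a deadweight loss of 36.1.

In inverse form: demand p = 139.2 − 0.2q, supply p = 82.96 + 0.25q.
Competitive equilibrium: 139.2 − 0.2q = 82.96 + 0.25q → q* = 124.9778, p* = 114.2044.
A tax t gives Δq = t/0.45 and wedge t, so DWL = t²/0.9.
t²/0.9 = 36.1 → t² = 32.49 → t = 5.7.

5.7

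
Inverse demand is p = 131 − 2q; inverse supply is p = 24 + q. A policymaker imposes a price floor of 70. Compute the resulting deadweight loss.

40.04

Competitive equilibrium: 131 − 2q = 24 + q → q* = 35.6667, p* = 59.6667.
At the floor p = 70, quantity demanded = (131 − 70)/2 = 30.5.
Sellers' marginal cost at q' = 30.5: 24 + 1·30.5 = 54.5.
Δq = 35.6667 − 30.5 = 5.1667; wedge = 70 − 54.5 = 15.5.
The triangle = ½ × 5.1667 × 15.5 = 40.04.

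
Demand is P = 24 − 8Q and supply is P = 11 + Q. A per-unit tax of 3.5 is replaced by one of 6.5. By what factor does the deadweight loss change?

3.449

Competitive equilibrium: 24 − 8Q = 11 + Q → Q* = 1.4444, P* = 12.4444.
For a per-unit tax t: ΔQ = t/9, so DWL = ½·t·(t/9) = t²/18.
At t = 3.5: DWL = 0.681. At t = 6.5: DWL = 2.347.
Ratio = (6.5/3.5)² = 3.449.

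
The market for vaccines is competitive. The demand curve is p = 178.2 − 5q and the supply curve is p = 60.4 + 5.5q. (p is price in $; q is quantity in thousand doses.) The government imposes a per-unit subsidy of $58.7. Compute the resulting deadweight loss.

Competitive equilibrium: 178.2 − 5q = 60.4 + 5.5q → q* = 11.219, p* = 122.1048.
The subsidy lowers effective supply by 58.7: p = 1.7 + 5.5q.
New quantity: 178.2 − 5q = 1.7 + 5.5q → q' = 16.8095.
Overproduction Δq = 16.8095 − 11.219 = 5.5905; wedge = subsidy = 58.7.
Deadweight loss = ½ × 5.5905 × 58.7 = $164.08 thousand.

$164.08 thousand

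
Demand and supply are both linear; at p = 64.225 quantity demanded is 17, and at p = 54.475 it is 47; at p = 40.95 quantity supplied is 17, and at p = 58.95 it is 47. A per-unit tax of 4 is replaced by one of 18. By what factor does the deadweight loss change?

20.25

Demand slope = (54.475 − 64.225)/(47 − 17) = −0.325, so p = 69.75 − 0.325q.
Supply slope = (58.95 − 40.95)/(47 − 17) = 0.6, so p = 30.75 + 0.6q.
Competitive equilibrium: 69.75 − 0.325q = 30.75 + 0.6q → q* = 42.1622, p* = 56.0473.
For a per-unit tax t: Δq = t/0.925, so DWL = ½·t·(t/0.925) = t²/1.85.
At t = 4: DWL = 8.649. At t = 18: DWL = 175.135.
Ratio = (18/4)² = 20.25.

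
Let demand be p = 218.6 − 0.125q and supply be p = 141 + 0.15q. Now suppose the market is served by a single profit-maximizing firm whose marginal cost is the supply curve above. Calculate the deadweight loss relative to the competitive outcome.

Competitive equilibrium: 218.6 − 0.125q = 141 + 0.15q → q* = 282.1818, p* = 183.3273.
Marginal revenue: MR = 218.6 − 0.25q. Set MR = MC: 218.6 − 0.25q = 141 + 0.15q → q_m = 194.
Price p_m = 218.6 − 0.125·194 = 194.35; MC(q_m) = 141 + 0.15·194 = 170.1.
Competitive q* = 282.1818, so Δq = 88.1818; wedge = 194.35 − 170.1 = 24.25.
Deadweight loss = ½ × 88.1818 × 24.25 = 1069.20.

1069.20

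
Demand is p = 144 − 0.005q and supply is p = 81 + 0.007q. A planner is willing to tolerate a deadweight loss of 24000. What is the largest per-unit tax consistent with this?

24

Competitive equilibrium: 144 − 0.005q = 81 + 0.007q → q* = 5250, p* = 117.75.
A tax t gives Δq = t/0.012 and wedge t, so DWL = t²/0.024.
t²/0.024 = 24000 → t² = 576 → t = 24.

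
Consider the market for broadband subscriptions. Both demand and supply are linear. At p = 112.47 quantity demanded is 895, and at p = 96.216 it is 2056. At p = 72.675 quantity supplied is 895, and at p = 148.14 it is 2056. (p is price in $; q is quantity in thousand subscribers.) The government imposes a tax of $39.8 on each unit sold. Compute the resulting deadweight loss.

Demand slope = (96.216 − 112.47)/(2056 − 895) = −0.014, so p = 125 − 0.014q.
Supply slope = (148.14 − 72.675)/(2056 − 895) = 0.065, so p = 14.5 + 0.065q.
Competitive equilibrium: 125 − 0.014q = 14.5 + 0.065q → q* = 1398.7342, p* = 105.4177.
With the tax, the buyer price exceeds the seller price by 39.8: (125 − 0.014q) − (14.5 + 0.065q) = 39.8 → q' = 894.9367.
Δq = 1398.7342 − 894.9367 = 503.7975; the wedge equals the tax, 39.8.
Deadweight loss = ½ × 503.7975 × 39.8 = $10025.57 thousand.

$10025.57 thousand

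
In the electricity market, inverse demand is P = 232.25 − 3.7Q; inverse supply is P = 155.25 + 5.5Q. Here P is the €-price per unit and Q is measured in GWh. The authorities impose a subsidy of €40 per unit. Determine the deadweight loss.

Competitive equilibrium: 232.25 − 3.7Q = 155.25 + 5.5Q → Q* = 8.3696, P* = 201.2826.
The subsidy lowers effective supply by 40: P = 115.25 + 5.5Q.
New quantity: 232.25 − 3.7Q = 115.25 + 5.5Q → Q' = 12.7174.
Overproduction ΔQ = 12.7174 − 8.3696 = 4.3478; wedge = subsidy = 40.
The triangle = ½ × 4.3478 × 40 = €86.96.

€86.96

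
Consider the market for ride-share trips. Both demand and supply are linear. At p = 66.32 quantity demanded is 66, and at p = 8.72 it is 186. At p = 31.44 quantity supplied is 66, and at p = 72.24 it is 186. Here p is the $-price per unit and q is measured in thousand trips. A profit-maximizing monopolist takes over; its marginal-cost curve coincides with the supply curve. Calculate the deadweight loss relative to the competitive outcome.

Demand slope = (8.72 − 66.32)/(186 − 66) = −0.48, so p = 98 − 0.48q.
Supply slope = (72.24 − 31.44)/(186 − 66) = 0.34, so p = 9 + 0.34q.
Competitive equilibrium: 98 − 0.48q = 9 + 0.34q → q* = 108.53659, p* = 45.90244.
Marginal revenue: MR = 98 − 0.96q. Set MR = MC: 98 − 0.96q = 9 + 0.34q → q_m = 68.46154.
Price p_m = 98 − 0.48·68.46154 = 65.13846; MC(q_m) = 9 + 0.34·68.46154 = 32.27692.
Competitive q* = 108.53659, so Δq = 40.07505; wedge = 65.13846 − 32.27692 = 32.86154.
The triangle = ½ × 40.07505 × 32.86154 = $658.46 thousand.

$658.46 thousand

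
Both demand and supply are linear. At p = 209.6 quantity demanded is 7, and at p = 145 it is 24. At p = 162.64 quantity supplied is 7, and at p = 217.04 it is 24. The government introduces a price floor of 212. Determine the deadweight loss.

Demand slope = (145 − 209.6)/(24 − 7) = −3.8, so p = 236.2 − 3.8q.
Supply slope = (217.04 − 162.64)/(24 − 7) = 3.2, so p = 140.24 + 3.2q.
Competitive equilibrium: 236.2 − 3.8q = 140.24 + 3.2q → q* = 13.7086, p* = 184.1074.
At the floor p = 212, quantity demanded = (236.2 − 212)/3.8 = 6.3684.
Sellers' marginal cost at q' = 6.3684: 140.24 + 3.2·6.3684 = 160.6189.
Δq = 13.7086 − 6.3684 = 7.3402; wedge = 212 − 160.6189 = 51.3811.
The triangle = ½ × 7.3402 × 51.3811 = 188.57.

188.57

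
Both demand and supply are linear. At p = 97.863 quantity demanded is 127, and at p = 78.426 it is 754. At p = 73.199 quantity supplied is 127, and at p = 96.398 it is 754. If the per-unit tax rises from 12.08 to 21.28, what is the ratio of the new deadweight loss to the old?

3.103

Demand slope = (78.426 − 97.863)/(754 − 127) = −0.031, so p = 101.8 − 0.031q.
Supply slope = (96.398 − 73.199)/(754 − 127) = 0.037, so p = 68.5 + 0.037q.
Competitive equilibrium: 101.8 − 0.031q = 68.5 + 0.037q → q* = 489.7059, p* = 86.6191.
For a per-unit tax t: Δq = t/0.068, so DWL = ½·t·(t/0.068) = t²/0.136.
At t = 12.08: DWL = 1072.988. At t = 21.28: DWL = 3329.694.
Ratio = (21.28/12.08)² = 3.103.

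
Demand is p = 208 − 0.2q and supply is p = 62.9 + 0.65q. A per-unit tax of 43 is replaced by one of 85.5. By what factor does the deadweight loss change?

Competitive equilibrium: 208 − 0.2q = 62.9 + 0.65q → q* = 170.7059, p* = 173.8588.
For a per-unit tax t: Δq = t/0.85, so DWL = ½·t·(t/0.85) = t²/1.7.
At t = 43: DWL = 1087.647. At t = 85.5: DWL = 4300.147.
Ratio = (85.5/43)² = 3.954.

3.954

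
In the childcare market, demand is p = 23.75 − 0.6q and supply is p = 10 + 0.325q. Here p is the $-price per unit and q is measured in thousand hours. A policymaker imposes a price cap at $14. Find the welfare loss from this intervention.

Competitive equilibrium: 23.75 − 0.6q = 10 + 0.325q → q* = 14.8649, p* = 14.8311.
At the ceiling p = 14, quantity supplied = (14 − 10)/0.325 = 12.3077.
Willingness to pay at q' = 12.3077: 23.75 − 0.6·12.3077 = 16.3654.
Δq = 14.8649 − 12.3077 = 2.5572; wedge = 16.3654 − 14 = 2.3654.
Deadweight loss = ½ × 2.5572 × 2.3654 = $3.02 thousand.

$3.02 thousand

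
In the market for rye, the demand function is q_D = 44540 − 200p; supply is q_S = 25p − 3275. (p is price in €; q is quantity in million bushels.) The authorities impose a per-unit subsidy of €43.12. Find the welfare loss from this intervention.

€20659.27 million

In inverse form: demand p = 222.7 − 0.005q, supply p = 131 + 0.04q.
Competitive equilibrium: 222.7 − 0.005q = 131 + 0.04q → q* = 2037.7778, p* = 212.5111.
The subsidy lowers effective supply by 43.12: p = 87.88 + 0.04q.
New quantity: 222.7 − 0.005q = 87.88 + 0.04q → q' = 2996.
Overproduction Δq = 2996 − 2037.7778 = 958.2222; wedge = subsidy = 43.12.
The triangle = ½ × 958.2222 × 43.12 = €20659.27 million.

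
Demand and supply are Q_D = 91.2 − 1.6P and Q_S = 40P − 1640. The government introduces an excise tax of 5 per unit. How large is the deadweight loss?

19.23

In inverse form: demand P = 57 − 0.625Q, supply P = 41 + 0.025Q.
Competitive equilibrium: 57 − 0.625Q = 41 + 0.025Q → Q* = 24.6154, P* = 41.6154.
With the tax, the buyer price exceeds the seller price by 5: (57 − 0.625Q) − (41 + 0.025Q) = 5 → Q' = 16.9231.
ΔQ = 24.6154 − 16.9231 = 7.6923; the wedge equals the tax, 5.
DWL = ½ × 7.6923 × 5 = 19.23.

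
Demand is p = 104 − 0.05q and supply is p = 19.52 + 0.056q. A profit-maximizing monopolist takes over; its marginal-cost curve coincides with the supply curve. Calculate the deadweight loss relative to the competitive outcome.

Competitive equilibrium: 104 − 0.05q = 19.52 + 0.056q → q* = 796.9811, p* = 64.1509.
Marginal revenue: MR = 104 − 0.1q. Set MR = MC: 104 − 0.1q = 19.52 + 0.056q → q_m = 541.5385.
Price p_m = 104 − 0.05·541.5385 = 76.9231; MC(q_m) = 19.52 + 0.056·541.5385 = 49.8462.
Competitive q* = 796.9811, so Δq = 255.4426; wedge = 76.9231 − 49.8462 = 27.0769.
DWL = ½ × 255.4426 × 27.0769 = 3458.30.

3458.30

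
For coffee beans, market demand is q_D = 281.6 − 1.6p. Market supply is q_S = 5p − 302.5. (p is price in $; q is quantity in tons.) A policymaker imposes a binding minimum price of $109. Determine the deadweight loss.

$443.784

In inverse form: demand p = 176 − 0.625q, supply p = 60.5 + 0.2q.
Competitive equilibrium: 176 − 0.625q = 60.5 + 0.2q → q* = 140, p* = 88.5.
At the floor p = 109, quantity demanded = (176 − 109)/0.625 = 107.2.
Sellers' marginal cost at q' = 107.2: 60.5 + 0.2·107.2 = 81.94.
Δq = 140 − 107.2 = 32.8; wedge = 109 − 81.94 = 27.06.
Welfare loss = ½ × 32.8 × 27.06 = $443.784.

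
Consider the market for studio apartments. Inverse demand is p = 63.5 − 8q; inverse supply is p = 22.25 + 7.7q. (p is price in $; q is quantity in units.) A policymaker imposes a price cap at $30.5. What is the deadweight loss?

$19

Competitive equilibrium: 63.5 − 8q = 22.25 + 7.7q → q* = 2.62739, p* = 42.48089.
At the ceiling p = 30.5, quantity supplied = (30.5 − 22.25)/7.7 = 1.07143.
Willingness to pay at q' = 1.07143: 63.5 − 8·1.07143 = 54.92856.
Δq = 2.62739 − 1.07143 = 1.55596; wedge = 54.92856 − 30.5 = 24.42856.
DWL = ½ × 1.55596 × 24.42856 = $19.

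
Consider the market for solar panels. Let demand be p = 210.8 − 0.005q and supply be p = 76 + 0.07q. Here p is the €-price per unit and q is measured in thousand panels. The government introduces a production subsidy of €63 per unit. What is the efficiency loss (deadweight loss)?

Competitive equilibrium: 210.8 − 0.005q = 76 + 0.07q → q* = 1797.3333, p* = 201.8133.
The subsidy lowers effective supply by 63: p = 13 + 0.07q.
New quantity: 210.8 − 0.005q = 13 + 0.07q → q' = 2637.3333.
Overproduction Δq = 2637.3333 − 1797.3333 = 840; wedge = subsidy = 63.
Welfare loss = ½ × 840 × 63 = €26460 thousand.

€26460 thousand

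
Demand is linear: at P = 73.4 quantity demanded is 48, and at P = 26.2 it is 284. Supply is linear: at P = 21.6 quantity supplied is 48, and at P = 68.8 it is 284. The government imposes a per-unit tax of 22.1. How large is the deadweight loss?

Demand slope = (26.2 − 73.4)/(284 − 48) = −0.2, so P = 83 − 0.2Q.
Supply slope = (68.8 − 21.6)/(284 − 48) = 0.2, so P = 12 + 0.2Q.
Competitive equilibrium: 83 − 0.2Q = 12 + 0.2Q → Q* = 177.5, P* = 47.5.
With the tax, the buyer price exceeds the seller price by 22.1: (83 − 0.2Q) − (12 + 0.2Q) = 22.1 → Q' = 122.25.
ΔQ = 177.5 − 122.25 = 55.25; the wedge equals the tax, 22.1.
Welfare loss = ½ × 55.25 × 22.1 = 610.51.

610.51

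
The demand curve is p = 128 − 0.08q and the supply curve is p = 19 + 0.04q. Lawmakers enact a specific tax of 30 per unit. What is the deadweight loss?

3750

Competitive equilibrium: 128 − 0.08q = 19 + 0.04q → q* = 908.3333, p* = 55.3333.
With the tax, the buyer price exceeds the seller price by 30: (128 − 0.08q) − (19 + 0.04q) = 30 → q' = 658.3333.
Δq = 908.3333 − 658.3333 = 250; the wedge equals the tax, 30.
DWL = ½ × 250 × 30 = 3750.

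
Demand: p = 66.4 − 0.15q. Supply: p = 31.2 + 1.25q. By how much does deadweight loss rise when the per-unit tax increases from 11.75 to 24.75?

Competitive equilibrium: 66.4 − 0.15q = 31.2 + 1.25q → q* = 25.1429, p* = 62.6286.
For a per-unit tax t: Δq = t/1.4, so DWL = ½·t·(t/1.4) = t²/2.8.
At t = 11.75: DWL = 49.308. At t = 24.75: DWL = 218.772.
Increase = 218.772 − 49.308 = 169.46.

169.46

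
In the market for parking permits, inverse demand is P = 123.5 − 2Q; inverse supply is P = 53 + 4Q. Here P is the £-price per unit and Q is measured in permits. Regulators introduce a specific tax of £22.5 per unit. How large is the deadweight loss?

Competitive equilibrium: 123.5 − 2Q = 53 + 4Q → Q* = 11.75, P* = 100.
With the tax, the buyer price exceeds the seller price by 22.5: (123.5 − 2Q) − (53 + 4Q) = 22.5 → Q' = 8.
ΔQ = 11.75 − 8 = 3.75; the wedge equals the tax, 22.5.
DWL = ½ × 3.75 × 22.5 = £42.19.

£42.19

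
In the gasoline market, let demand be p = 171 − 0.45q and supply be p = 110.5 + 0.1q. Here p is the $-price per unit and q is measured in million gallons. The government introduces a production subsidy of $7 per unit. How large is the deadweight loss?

$44.55 million

Competitive equilibrium: 171 − 0.45q = 110.5 + 0.1q → q* = 110, p* = 121.5.
The subsidy lowers effective supply by 7: p = 103.5 + 0.1q.
New quantity: 171 − 0.45q = 103.5 + 0.1q → q' = 122.7273.
Overproduction Δq = 122.7273 − 110 = 12.7273; wedge = subsidy = 7.
DWL = ½ × 12.7273 × 7 = $44.55 million.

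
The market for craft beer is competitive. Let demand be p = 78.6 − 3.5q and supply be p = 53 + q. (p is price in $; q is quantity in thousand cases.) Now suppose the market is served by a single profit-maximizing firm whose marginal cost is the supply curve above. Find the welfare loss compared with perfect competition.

$13.94 thousand

Competitive equilibrium: 78.6 − 3.5q = 53 + q → q* = 5.6889, p* = 58.6889.
Marginal revenue: MR = 78.6 − 7q. Set MR = MC: 78.6 − 7q = 53 + q → q_m = 3.2.
Price p_m = 78.6 − 3.5·3.2 = 67.4; MC(q_m) = 53 + 1·3.2 = 56.2.
Competitive q* = 5.6889, so Δq = 2.4889; wedge = 67.4 − 56.2 = 11.2.
DWL = ½ × 2.4889 × 11.2 = $13.94 thousand.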